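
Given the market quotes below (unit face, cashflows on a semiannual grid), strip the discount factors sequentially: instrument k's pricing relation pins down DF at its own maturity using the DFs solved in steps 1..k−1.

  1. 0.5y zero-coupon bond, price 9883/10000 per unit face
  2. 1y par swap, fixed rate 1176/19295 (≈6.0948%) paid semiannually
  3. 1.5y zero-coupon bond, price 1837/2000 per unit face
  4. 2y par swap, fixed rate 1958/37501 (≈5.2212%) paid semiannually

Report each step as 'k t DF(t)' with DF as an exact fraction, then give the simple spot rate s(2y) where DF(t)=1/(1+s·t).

step 1 [0.5y] zero: DF = P = 9883/10000 ≈ 0.988300
step 2 [1y] swap r/2=588/19295: DF=(1 − 588/19295·(0.988300))/(1+588/19295) = 2353/2500 ≈ 0.941200
step 3 [1.5y] zero: DF = P = 1837/2000 ≈ 0.918500
step 4 [2y] swap r/2=979/37501: DF=(1 − 979/37501·(0.988300+0.941200+0.918500))/(1+979/37501) = 9021/10000 ≈ 0.902100

1 1/2 9883/10000
2 1 2353/2500
3 3/2 1837/2000
4 2 9021/10000
s(2y) = (1/(9021/10000) − 1)/(2) = 979/18042 ≈ 5.4262%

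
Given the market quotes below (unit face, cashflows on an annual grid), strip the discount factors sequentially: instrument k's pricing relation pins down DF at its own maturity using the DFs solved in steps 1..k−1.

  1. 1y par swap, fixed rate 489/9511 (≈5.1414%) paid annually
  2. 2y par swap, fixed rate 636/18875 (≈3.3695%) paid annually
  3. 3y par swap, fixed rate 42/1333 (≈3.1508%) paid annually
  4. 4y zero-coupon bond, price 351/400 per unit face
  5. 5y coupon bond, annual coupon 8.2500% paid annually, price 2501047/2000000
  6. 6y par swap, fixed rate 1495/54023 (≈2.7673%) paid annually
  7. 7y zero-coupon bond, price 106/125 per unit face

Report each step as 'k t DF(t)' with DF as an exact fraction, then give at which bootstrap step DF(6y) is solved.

step 1 [1y] swap r/1=489/9511: DF=(1 − 489/9511·(0))/(1+489/9511) = 9511/10000 ≈ 0.951100
step 2 [2y] swap r/1=636/18875: DF=(1 − 636/18875·(0.951100))/(1+636/18875) = 2341/2500 ≈ 0.936400
step 3 [3y] swap r/1=42/1333: DF=(1 − 42/1333·(0.951100+0.936400))/(1+42/1333) = 4559/5000 ≈ 0.911800
step 4 [4y] zero: DF = P = 351/400 ≈ 0.877500
step 5 [5y] bond c/1=33/400: DF=(2501047/2000000 − 33/400·(0.951100+0.936400+0.911800+0.877500))/(1+33/400) = 7/8 ≈ 0.875000
step 6 [6y] swap r/1=1495/54023: DF=(1 − 1495/54023·(0.951100+0.936400+0.911800+0.877500+0.875000))/(1+1495/54023) = 1701/2000 ≈ 0.850500
step 7 [7y] zero: DF = P = 106/125 ≈ 0.848000

1 1 9511/10000
2 2 2341/2500
3 3 4559/5000
4 4 351/400
5 5 7/8
6 6 1701/2000
7 7 106/125
DF(6y) is solved at step 6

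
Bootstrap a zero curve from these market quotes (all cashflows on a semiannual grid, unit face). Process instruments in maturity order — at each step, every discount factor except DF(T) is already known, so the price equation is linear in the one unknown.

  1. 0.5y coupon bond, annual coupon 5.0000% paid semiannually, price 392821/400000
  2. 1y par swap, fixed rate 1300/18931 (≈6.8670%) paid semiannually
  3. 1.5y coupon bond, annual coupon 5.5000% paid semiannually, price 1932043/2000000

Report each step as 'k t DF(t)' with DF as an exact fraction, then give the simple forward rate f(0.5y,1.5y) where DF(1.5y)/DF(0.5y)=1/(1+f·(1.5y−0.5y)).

1 1/2 9581/10000
2 1 187/200
3 3/2 1779/2000
f(0.5y,1.5y) = ((9581/10000)/(1779/2000) − 1)/(1) = 686/8895 ≈ 7.7122%

step 1 [0.5y] bond c/2=1/40: DF=(392821/400000 − 1/40·(0))/(1+1/40) = 9581/10000 ≈ 0.958100
step 2 [1y] swap r/2=650/18931: DF=(1 − 650/18931·(0.958100))/(1+650/18931) = 187/200 ≈ 0.935000
step 3 [1.5y] bond c/2=11/400: DF=(1932043/2000000 − 11/400·(0.958100+0.935000))/(1+11/400) = 1779/2000 ≈ 0.889500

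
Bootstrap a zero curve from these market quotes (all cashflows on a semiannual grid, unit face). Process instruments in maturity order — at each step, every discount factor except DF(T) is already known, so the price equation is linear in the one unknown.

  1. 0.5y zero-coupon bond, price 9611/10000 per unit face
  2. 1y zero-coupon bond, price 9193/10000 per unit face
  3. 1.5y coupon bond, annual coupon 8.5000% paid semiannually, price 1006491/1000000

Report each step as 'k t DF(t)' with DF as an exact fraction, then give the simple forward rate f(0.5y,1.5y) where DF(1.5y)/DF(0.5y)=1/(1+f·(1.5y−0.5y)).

step 1 [0.5y] zero: DF = P = 9611/10000 ≈ 0.961100
step 2 [1y] zero: DF = P = 9193/10000 ≈ 0.919300
step 3 [1.5y] bond c/2=17/400: DF=(1006491/1000000 − 17/400·(0.961100+0.919300))/(1+17/400) = 1111/1250 ≈ 0.888800

1 1/2 9611/10000
2 1 9193/10000
3 3/2 1111/1250
f(0.5y,1.5y) = ((9611/10000)/(1111/1250) − 1)/(1) = 723/8888 ≈ 8.1346%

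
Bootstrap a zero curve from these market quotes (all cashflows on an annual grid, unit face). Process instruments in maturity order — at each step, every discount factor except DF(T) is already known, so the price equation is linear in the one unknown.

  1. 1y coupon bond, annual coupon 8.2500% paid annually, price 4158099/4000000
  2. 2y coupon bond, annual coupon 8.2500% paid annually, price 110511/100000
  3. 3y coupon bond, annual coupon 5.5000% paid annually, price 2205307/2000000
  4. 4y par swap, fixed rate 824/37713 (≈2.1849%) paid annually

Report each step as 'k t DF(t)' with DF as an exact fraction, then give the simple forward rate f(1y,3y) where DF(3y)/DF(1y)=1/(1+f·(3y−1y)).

step 1 [1y] bond c/1=33/400: DF=(4158099/4000000 − 33/400·(0))/(1+33/400) = 9603/10000 ≈ 0.960300
step 2 [2y] bond c/1=33/400: DF=(110511/100000 − 33/400·(0.960300))/(1+33/400) = 9477/10000 ≈ 0.947700
step 3 [3y] bond c/1=11/200: DF=(2205307/2000000 − 11/200·(0.960300+0.947700))/(1+11/200) = 9457/10000 ≈ 0.945700
step 4 [4y] swap r/1=824/37713: DF=(1 − 824/37713·(0.960300+0.947700+0.945700))/(1+824/37713) = 1147/1250 ≈ 0.917600

1 1 9603/10000
2 2 9477/10000
3 3 9457/10000
4 4 1147/1250
f(1y,3y) = ((9603/10000)/(9457/10000) − 1)/(2) = 73/9457 ≈ 0.7719%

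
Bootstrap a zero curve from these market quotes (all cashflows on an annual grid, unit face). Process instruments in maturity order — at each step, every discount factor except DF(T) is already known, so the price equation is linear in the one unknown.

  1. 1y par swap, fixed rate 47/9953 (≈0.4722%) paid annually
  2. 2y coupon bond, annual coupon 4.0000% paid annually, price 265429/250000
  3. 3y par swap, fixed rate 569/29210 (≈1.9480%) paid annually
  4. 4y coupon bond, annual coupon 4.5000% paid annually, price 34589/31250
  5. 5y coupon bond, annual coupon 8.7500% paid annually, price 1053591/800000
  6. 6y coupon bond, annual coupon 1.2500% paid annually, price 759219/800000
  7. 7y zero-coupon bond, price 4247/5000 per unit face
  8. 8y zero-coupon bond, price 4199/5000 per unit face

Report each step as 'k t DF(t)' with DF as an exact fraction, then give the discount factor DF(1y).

step 1 [1y] swap r/1=47/9953: DF=(1 − 47/9953·(0))/(1+47/9953) = 9953/10000 ≈ 0.995300
step 2 [2y] bond c/1=1/25: DF=(265429/250000 − 1/25·(0.995300))/(1+1/25) = 4913/5000 ≈ 0.982600
step 3 [3y] swap r/1=569/29210: DF=(1 − 569/29210·(0.995300+0.982600))/(1+569/29210) = 9431/10000 ≈ 0.943100
step 4 [4y] bond c/1=9/200: DF=(34589/31250 − 9/200·(0.995300+0.982600+0.943100))/(1+9/200) = 4667/5000 ≈ 0.933400
step 5 [5y] bond c/1=7/80: DF=(1053591/800000 − 7/80·(0.995300+0.982600+0.943100+0.933400))/(1+7/80) = 9009/10000 ≈ 0.900900
step 6 [6y] bond c/1=1/80: DF=(759219/800000 − 1/80·(0.995300+0.982600+0.943100+0.933400+0.900900))/(1+1/80) = 4393/5000 ≈ 0.878600
step 7 [7y] zero: DF = P = 4247/5000 ≈ 0.849400
step 8 [8y] zero: DF = P = 4199/5000 ≈ 0.839800

1 1 9953/10000
2 2 4913/5000
3 3 9431/10000
4 4 4667/5000
5 5 9009/10000
6 6 4393/5000
7 7 4247/5000
8 8 4199/5000
DF(1y) = 9953/10000 ≈ 0.995300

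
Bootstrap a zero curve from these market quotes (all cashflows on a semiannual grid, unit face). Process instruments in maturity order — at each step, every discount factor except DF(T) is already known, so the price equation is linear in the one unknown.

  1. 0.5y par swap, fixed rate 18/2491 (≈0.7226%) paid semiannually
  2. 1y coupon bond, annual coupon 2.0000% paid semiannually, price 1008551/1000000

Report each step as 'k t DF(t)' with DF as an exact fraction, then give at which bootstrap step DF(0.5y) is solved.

step 1 [0.5y] swap r/2=9/2491: DF=(1 − 9/2491·(0))/(1+9/2491) = 2491/2500 ≈ 0.996400
step 2 [1y] bond c/2=1/100: DF=(1008551/1000000 − 1/100·(0.996400))/(1+1/100) = 9887/10000 ≈ 0.988700

1 1/2 2491/2500
2 1 9887/10000
DF(0.5y) is solved at step 1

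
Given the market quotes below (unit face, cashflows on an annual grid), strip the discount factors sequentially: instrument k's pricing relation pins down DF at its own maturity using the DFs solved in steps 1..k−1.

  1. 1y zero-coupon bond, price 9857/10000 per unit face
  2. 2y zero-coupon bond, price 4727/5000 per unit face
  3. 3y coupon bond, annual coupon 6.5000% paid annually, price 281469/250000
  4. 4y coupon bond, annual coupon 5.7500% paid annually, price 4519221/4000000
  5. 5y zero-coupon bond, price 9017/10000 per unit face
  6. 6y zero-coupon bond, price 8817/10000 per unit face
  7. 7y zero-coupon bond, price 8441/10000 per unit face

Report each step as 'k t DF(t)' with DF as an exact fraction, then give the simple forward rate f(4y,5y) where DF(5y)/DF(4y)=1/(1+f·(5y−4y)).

1 1 9857/10000
2 2 4727/5000
3 3 9393/10000
4 4 9123/10000
5 5 9017/10000
6 6 8817/10000
7 7 8441/10000
f(4y,5y) = ((9123/10000)/(9017/10000) − 1)/(1) = 106/9017 ≈ 1.1756%

step 1 [1y] zero: DF = P = 9857/10000 ≈ 0.985700
step 2 [2y] zero: DF = P = 4727/5000 ≈ 0.945400
step 3 [3y] bond c/1=13/200: DF=(281469/250000 − 13/200·(0.985700+0.945400))/(1+13/200) = 9393/10000 ≈ 0.939300
step 4 [4y] bond c/1=23/400: DF=(4519221/4000000 − 23/400·(0.985700+0.945400+0.939300))/(1+23/400) = 9123/10000 ≈ 0.912300
step 5 [5y] zero: DF = P = 9017/10000 ≈ 0.901700
step 6 [6y] zero: DF = P = 8817/10000 ≈ 0.881700
step 7 [7y] zero: DF = P = 8441/10000 ≈ 0.844100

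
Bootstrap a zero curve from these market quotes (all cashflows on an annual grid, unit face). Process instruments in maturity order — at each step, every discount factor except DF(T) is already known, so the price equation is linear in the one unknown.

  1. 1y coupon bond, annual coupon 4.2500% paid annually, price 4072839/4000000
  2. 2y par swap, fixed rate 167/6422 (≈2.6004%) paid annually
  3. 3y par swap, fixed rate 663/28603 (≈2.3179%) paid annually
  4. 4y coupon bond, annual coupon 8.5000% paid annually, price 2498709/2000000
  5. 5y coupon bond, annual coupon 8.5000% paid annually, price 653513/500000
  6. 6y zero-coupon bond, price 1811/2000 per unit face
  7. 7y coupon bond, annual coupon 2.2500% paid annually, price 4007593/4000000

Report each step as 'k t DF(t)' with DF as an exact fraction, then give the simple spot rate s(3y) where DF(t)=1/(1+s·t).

step 1 [1y] bond c/1=17/400: DF=(4072839/4000000 − 17/400·(0))/(1+17/400) = 9767/10000 ≈ 0.976700
step 2 [2y] swap r/1=167/6422: DF=(1 − 167/6422·(0.976700))/(1+167/6422) = 9499/10000 ≈ 0.949900
step 3 [3y] swap r/1=663/28603: DF=(1 − 663/28603·(0.976700+0.949900))/(1+663/28603) = 9337/10000 ≈ 0.933700
step 4 [4y] bond c/1=17/200: DF=(2498709/2000000 − 17/200·(0.976700+0.949900+0.933700))/(1+17/200) = 4637/5000 ≈ 0.927400
step 5 [5y] bond c/1=17/200: DF=(653513/500000 − 17/200·(0.976700+0.949900+0.933700+0.927400))/(1+17/200) = 9079/10000 ≈ 0.907900
step 6 [6y] zero: DF = P = 1811/2000 ≈ 0.905500
step 7 [7y] bond c/1=9/400: DF=(4007593/4000000 − 9/400·(0.976700+0.949900+0.933700+0.927400+0.907900+0.905500))/(1+9/400) = 4283/5000 ≈ 0.856600

1 1 9767/10000
2 2 9499/10000
3 3 9337/10000
4 4 4637/5000
5 5 9079/10000
6 6 1811/2000
7 7 4283/5000
s(3y) = (1/(9337/10000) − 1)/(3) = 221/9337 ≈ 2.3669%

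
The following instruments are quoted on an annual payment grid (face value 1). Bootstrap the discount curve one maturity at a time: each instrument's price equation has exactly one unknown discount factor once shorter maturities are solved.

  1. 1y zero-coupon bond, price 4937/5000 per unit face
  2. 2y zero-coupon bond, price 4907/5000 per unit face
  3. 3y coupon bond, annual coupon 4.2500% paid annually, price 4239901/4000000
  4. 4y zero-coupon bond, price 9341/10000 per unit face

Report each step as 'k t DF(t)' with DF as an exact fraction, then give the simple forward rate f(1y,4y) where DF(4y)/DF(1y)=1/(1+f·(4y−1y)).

step 1 [1y] zero: DF = P = 4937/5000 ≈ 0.987400
step 2 [2y] zero: DF = P = 4907/5000 ≈ 0.981400
step 3 [3y] bond c/1=17/400: DF=(4239901/4000000 − 17/400·(0.987400+0.981400))/(1+17/400) = 1873/2000 ≈ 0.936500
step 4 [4y] zero: DF = P = 9341/10000 ≈ 0.934100

1 1 4937/5000
2 2 4907/5000
3 3 1873/2000
4 4 9341/10000
f(1y,4y) = ((4937/5000)/(9341/10000) − 1)/(3) = 533/28023 ≈ 1.9020%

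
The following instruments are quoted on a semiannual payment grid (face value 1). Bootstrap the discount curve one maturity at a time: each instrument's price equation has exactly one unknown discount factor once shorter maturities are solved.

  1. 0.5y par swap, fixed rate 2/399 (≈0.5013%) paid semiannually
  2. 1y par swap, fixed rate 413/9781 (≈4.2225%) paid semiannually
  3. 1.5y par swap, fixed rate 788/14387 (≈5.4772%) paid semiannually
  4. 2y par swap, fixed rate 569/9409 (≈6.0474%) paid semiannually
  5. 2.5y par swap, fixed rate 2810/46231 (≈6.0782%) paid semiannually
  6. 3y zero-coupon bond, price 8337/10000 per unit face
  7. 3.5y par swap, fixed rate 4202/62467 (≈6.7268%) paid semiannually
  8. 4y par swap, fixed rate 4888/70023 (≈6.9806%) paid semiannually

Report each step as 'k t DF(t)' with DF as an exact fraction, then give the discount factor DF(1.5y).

step 1 [0.5y] swap r/2=1/399: DF=(1 − 1/399·(0))/(1+1/399) = 399/400 ≈ 0.997500
step 2 [1y] swap r/2=413/19562: DF=(1 − 413/19562·(0.997500))/(1+413/19562) = 9587/10000 ≈ 0.958700
step 3 [1.5y] swap r/2=394/14387: DF=(1 − 394/14387·(0.997500+0.958700))/(1+394/14387) = 2303/2500 ≈ 0.921200
step 4 [2y] swap r/2=569/18818: DF=(1 − 569/18818·(0.997500+0.958700+0.921200))/(1+569/18818) = 4431/5000 ≈ 0.886200
step 5 [2.5y] swap r/2=1405/46231: DF=(1 − 1405/46231·(0.997500+0.958700+0.921200+0.886200))/(1+1405/46231) = 1719/2000 ≈ 0.859500
step 6 [3y] zero: DF = P = 8337/10000 ≈ 0.833700
step 7 [3.5y] swap r/2=2101/62467: DF=(1 − 2101/62467·(0.997500+0.958700+0.921200+0.886200+0.859500+0.833700))/(1+2101/62467) = 7899/10000 ≈ 0.789900
step 8 [4y] swap r/2=2444/70023: DF=(1 − 2444/70023·(0.997500+0.958700+0.921200+0.886200+0.859500+0.833700+0.789900))/(1+2444/70023) = 1889/2500 ≈ 0.755600

1 1/2 399/400
2 1 9587/10000
3 3/2 2303/2500
4 2 4431/5000
5 5/2 1719/2000
6 3 8337/10000
7 7/2 7899/10000
8 4 1889/2500
DF(1.5y) = 2303/2500 ≈ 0.921200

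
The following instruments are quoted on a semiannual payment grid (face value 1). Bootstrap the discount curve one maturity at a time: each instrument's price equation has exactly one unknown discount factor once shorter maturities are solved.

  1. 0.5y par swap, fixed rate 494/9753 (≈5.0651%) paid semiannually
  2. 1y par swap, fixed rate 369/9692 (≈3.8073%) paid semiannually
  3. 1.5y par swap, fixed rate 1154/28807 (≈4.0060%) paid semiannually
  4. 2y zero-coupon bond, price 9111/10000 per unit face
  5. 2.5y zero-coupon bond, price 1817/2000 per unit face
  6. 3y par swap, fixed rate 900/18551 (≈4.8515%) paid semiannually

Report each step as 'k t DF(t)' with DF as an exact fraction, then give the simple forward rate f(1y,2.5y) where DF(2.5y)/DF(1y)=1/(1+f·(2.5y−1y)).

1 1/2 9753/10000
2 1 9631/10000
3 3/2 9423/10000
4 2 9111/10000
5 5/2 1817/2000
6 3 173/200
f(1y,2.5y) = ((9631/10000)/(1817/2000) − 1)/(3/2) = 364/9085 ≈ 4.0066%

step 1 [0.5y] swap r/2=247/9753: DF=(1 − 247/9753·(0))/(1+247/9753) = 9753/10000 ≈ 0.975300
step 2 [1y] swap r/2=369/19384: DF=(1 − 369/19384·(0.975300))/(1+369/19384) = 9631/10000 ≈ 0.963100
step 3 [1.5y] swap r/2=577/28807: DF=(1 − 577/28807·(0.975300+0.963100))/(1+577/28807) = 9423/10000 ≈ 0.942300
step 4 [2y] zero: DF = P = 9111/10000 ≈ 0.911100
step 5 [2.5y] zero: DF = P = 1817/2000 ≈ 0.908500
step 6 [3y] swap r/2=450/18551: DF=(1 − 450/18551·(0.975300+0.963100+0.942300+0.911100+0.908500))/(1+450/18551) = 173/200 ≈ 0.865000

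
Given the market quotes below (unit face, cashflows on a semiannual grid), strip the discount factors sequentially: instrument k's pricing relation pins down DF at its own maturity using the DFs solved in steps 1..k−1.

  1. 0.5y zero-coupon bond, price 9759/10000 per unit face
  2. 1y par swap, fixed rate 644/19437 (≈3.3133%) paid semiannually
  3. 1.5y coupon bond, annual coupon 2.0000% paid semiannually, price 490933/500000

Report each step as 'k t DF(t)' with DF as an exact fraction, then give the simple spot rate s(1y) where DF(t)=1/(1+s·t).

step 1 [0.5y] zero: DF = P = 9759/10000 ≈ 0.975900
step 2 [1y] swap r/2=322/19437: DF=(1 − 322/19437·(0.975900))/(1+322/19437) = 4839/5000 ≈ 0.967800
step 3 [1.5y] bond c/2=1/100: DF=(490933/500000 − 1/100·(0.975900+0.967800))/(1+1/100) = 9529/10000 ≈ 0.952900

1 1/2 9759/10000
2 1 4839/5000
3 3/2 9529/10000
s(1y) = (1/(4839/5000) − 1)/(1) = 161/4839 ≈ 3.3271%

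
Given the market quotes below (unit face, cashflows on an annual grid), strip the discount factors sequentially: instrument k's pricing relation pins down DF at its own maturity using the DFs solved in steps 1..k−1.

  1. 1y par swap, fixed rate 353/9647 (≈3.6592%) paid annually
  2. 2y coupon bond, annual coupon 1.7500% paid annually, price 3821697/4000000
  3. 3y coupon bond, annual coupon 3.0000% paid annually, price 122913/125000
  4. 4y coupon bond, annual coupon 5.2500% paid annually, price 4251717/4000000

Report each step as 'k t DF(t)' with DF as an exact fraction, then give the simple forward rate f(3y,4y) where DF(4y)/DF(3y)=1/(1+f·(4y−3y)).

step 1 [1y] swap r/1=353/9647: DF=(1 − 353/9647·(0))/(1+353/9647) = 9647/10000 ≈ 0.964700
step 2 [2y] bond c/1=7/400: DF=(3821697/4000000 − 7/400·(0.964700))/(1+7/400) = 1153/1250 ≈ 0.922400
step 3 [3y] bond c/1=3/100: DF=(122913/125000 − 3/100·(0.964700+0.922400))/(1+3/100) = 8997/10000 ≈ 0.899700
step 4 [4y] bond c/1=21/400: DF=(4251717/4000000 − 21/400·(0.964700+0.922400+0.899700))/(1+21/400) = 8709/10000 ≈ 0.870900

1 1 9647/10000
2 2 1153/1250
3 3 8997/10000
4 4 8709/10000
f(3y,4y) = ((8997/10000)/(8709/10000) − 1)/(1) = 96/2903 ≈ 3.3069%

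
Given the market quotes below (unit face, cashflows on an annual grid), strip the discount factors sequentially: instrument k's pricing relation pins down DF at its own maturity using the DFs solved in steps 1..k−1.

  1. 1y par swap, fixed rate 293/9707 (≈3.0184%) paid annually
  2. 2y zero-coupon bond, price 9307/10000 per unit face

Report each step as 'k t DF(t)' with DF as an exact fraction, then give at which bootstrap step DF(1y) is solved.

step 1 [1y] swap r/1=293/9707: DF=(1 − 293/9707·(0))/(1+293/9707) = 9707/10000 ≈ 0.970700
step 2 [2y] zero: DF = P = 9307/10000 ≈ 0.930700

1 1 9707/10000
2 2 9307/10000
DF(1y) is solved at step 1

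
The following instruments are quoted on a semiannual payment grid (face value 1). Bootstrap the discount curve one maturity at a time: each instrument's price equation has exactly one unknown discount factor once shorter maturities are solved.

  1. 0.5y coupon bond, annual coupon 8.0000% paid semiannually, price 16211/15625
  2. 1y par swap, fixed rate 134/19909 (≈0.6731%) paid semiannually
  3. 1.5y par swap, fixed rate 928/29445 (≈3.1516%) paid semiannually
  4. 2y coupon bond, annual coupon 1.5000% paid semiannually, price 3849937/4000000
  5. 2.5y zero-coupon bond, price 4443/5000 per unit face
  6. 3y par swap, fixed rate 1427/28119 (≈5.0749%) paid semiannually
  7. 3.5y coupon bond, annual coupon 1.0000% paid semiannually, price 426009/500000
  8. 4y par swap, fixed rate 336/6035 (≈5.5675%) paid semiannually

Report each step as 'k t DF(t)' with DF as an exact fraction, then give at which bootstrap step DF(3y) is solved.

1 1/2 1247/1250
2 1 9933/10000
3 3/2 596/625
4 2 4667/5000
5 5/2 4443/5000
6 3 8573/10000
7 7/2 4099/5000
8 4 499/625
DF(3y) is solved at step 6

step 1 [0.5y] bond c/2=1/25: DF=(16211/15625 − 1/25·(0))/(1+1/25) = 1247/1250 ≈ 0.997600
step 2 [1y] swap r/2=67/19909: DF=(1 − 67/19909·(0.997600))/(1+67/19909) = 9933/10000 ≈ 0.993300
step 3 [1.5y] swap r/2=464/29445: DF=(1 − 464/29445·(0.997600+0.993300))/(1+464/29445) = 596/625 ≈ 0.953600
step 4 [2y] bond c/2=3/400: DF=(3849937/4000000 − 3/400·(0.997600+0.993300+0.953600))/(1+3/400) = 4667/5000 ≈ 0.933400
step 5 [2.5y] zero: DF = P = 4443/5000 ≈ 0.888600
step 6 [3y] swap r/2=1427/56238: DF=(1 − 1427/56238·(0.997600+0.993300+0.953600+0.933400+0.888600))/(1+1427/56238) = 8573/10000 ≈ 0.857300
step 7 [3.5y] bond c/2=1/200: DF=(426009/500000 − 1/200·(0.997600+0.993300+0.953600+0.933400+0.888600+0.857300))/(1+1/200) = 4099/5000 ≈ 0.819800
step 8 [4y] swap r/2=168/6035: DF=(1 − 168/6035·(0.997600+0.993300+0.953600+0.933400+0.888600+0.857300+0.819800))/(1+168/6035) = 499/625 ≈ 0.798400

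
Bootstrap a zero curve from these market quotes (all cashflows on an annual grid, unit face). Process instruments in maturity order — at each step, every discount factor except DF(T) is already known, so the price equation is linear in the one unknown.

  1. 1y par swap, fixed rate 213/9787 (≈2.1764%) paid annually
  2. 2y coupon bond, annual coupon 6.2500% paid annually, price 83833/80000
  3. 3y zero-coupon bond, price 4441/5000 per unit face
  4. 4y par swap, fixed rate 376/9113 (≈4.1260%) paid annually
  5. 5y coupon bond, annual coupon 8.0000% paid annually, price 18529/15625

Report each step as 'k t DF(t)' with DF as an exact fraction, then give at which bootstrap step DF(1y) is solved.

step 1 [1y] swap r/1=213/9787: DF=(1 − 213/9787·(0))/(1+213/9787) = 9787/10000 ≈ 0.978700
step 2 [2y] bond c/1=1/16: DF=(83833/80000 − 1/16·(0.978700))/(1+1/16) = 9287/10000 ≈ 0.928700
step 3 [3y] zero: DF = P = 4441/5000 ≈ 0.888200
step 4 [4y] swap r/1=376/9113: DF=(1 − 376/9113·(0.978700+0.928700+0.888200))/(1+376/9113) = 531/625 ≈ 0.849600
step 5 [5y] bond c/1=2/25: DF=(18529/15625 − 2/25·(0.978700+0.928700+0.888200+0.849600))/(1+2/25) = 207/250 ≈ 0.828000

1 1 9787/10000
2 2 9287/10000
3 3 4441/5000
4 4 531/625
5 5 207/250
DF(1y) is solved at step 1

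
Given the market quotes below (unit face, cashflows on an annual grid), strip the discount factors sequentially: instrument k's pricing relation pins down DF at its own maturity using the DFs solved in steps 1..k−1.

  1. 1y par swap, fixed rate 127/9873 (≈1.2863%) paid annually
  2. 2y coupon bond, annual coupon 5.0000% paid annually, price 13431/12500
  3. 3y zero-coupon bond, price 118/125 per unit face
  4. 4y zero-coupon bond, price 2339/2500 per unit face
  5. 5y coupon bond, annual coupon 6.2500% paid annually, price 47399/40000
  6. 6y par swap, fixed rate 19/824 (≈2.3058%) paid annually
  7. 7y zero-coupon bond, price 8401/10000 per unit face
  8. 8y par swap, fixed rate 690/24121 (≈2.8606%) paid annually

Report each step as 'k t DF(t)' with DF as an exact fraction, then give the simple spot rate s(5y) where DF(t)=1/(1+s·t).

step 1 [1y] swap r/1=127/9873: DF=(1 − 127/9873·(0))/(1+127/9873) = 9873/10000 ≈ 0.987300
step 2 [2y] bond c/1=1/20: DF=(13431/12500 − 1/20·(0.987300))/(1+1/20) = 9763/10000 ≈ 0.976300
step 3 [3y] zero: DF = P = 118/125 ≈ 0.944000
step 4 [4y] zero: DF = P = 2339/2500 ≈ 0.935600
step 5 [5y] bond c/1=1/16: DF=(47399/40000 − 1/16·(0.987300+0.976300+0.944000+0.935600))/(1+1/16) = 2223/2500 ≈ 0.889200
step 6 [6y] swap r/1=19/824: DF=(1 − 19/824·(0.987300+0.976300+0.944000+0.935600+0.889200))/(1+19/824) = 2177/2500 ≈ 0.870800
step 7 [7y] zero: DF = P = 8401/10000 ≈ 0.840100
step 8 [8y] swap r/1=690/24121: DF=(1 − 690/24121·(0.987300+0.976300+0.944000+0.935600+0.889200+0.870800+0.840100))/(1+690/24121) = 793/1000 ≈ 0.793000

1 1 9873/10000
2 2 9763/10000
3 3 118/125
4 4 2339/2500
5 5 2223/2500
6 6 2177/2500
7 7 8401/10000
8 8 793/1000
s(5y) = (1/(2223/2500) − 1)/(5) = 277/11115 ≈ 2.4921%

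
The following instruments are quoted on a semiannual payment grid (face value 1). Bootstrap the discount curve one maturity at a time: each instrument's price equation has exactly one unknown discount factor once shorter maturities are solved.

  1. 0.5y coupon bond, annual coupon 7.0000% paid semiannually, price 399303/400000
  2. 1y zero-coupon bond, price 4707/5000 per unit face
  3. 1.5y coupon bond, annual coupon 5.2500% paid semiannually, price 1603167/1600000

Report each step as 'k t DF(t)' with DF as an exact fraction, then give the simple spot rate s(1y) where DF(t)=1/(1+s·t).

step 1 [0.5y] bond c/2=7/200: DF=(399303/400000 − 7/200·(0))/(1+7/200) = 1929/2000 ≈ 0.964500
step 2 [1y] zero: DF = P = 4707/5000 ≈ 0.941400
step 3 [1.5y] bond c/2=21/800: DF=(1603167/1600000 − 21/800·(0.964500+0.941400))/(1+21/800) = 2319/2500 ≈ 0.927600

1 1/2 1929/2000
2 1 4707/5000
3 3/2 2319/2500
s(1y) = (1/(4707/5000) − 1)/(1) = 293/4707 ≈ 6.2248%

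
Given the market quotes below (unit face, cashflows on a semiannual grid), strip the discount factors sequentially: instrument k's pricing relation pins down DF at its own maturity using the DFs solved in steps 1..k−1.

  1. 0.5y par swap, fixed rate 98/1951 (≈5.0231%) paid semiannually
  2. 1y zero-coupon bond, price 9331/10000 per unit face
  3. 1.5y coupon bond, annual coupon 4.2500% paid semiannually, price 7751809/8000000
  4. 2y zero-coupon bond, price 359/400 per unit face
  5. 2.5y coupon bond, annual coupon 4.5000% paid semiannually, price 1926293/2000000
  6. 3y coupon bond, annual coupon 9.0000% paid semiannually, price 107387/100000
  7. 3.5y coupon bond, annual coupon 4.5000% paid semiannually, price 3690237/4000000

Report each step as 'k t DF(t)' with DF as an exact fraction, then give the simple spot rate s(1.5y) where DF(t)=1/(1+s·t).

1 1/2 1951/2000
2 1 9331/10000
3 3/2 9091/10000
4 2 359/400
5 5/2 4301/5000
6 3 4153/5000
7 7/2 7833/10000
s(1.5y) = (1/(9091/10000) − 1)/(3/2) = 606/9091 ≈ 6.6659%

step 1 [0.5y] swap r/2=49/1951: DF=(1 − 49/1951·(0))/(1+49/1951) = 1951/2000 ≈ 0.975500
step 2 [1y] zero: DF = P = 9331/10000 ≈ 0.933100
step 3 [1.5y] bond c/2=17/800: DF=(7751809/8000000 − 17/800·(0.975500+0.933100))/(1+17/800) = 9091/10000 ≈ 0.909100
step 4 [2y] zero: DF = P = 359/400 ≈ 0.897500
step 5 [2.5y] bond c/2=9/400: DF=(1926293/2000000 − 9/400·(0.975500+0.933100+0.909100+0.897500))/(1+9/400) = 4301/5000 ≈ 0.860200
step 6 [3y] bond c/2=9/200: DF=(107387/100000 − 9/200·(0.975500+0.933100+0.909100+0.897500+0.860200))/(1+9/200) = 4153/5000 ≈ 0.830600
step 7 [3.5y] bond c/2=9/400: DF=(3690237/4000000 − 9/400·(0.975500+0.933100+0.909100+0.897500+0.860200+0.830600))/(1+9/400) = 7833/10000 ≈ 0.783300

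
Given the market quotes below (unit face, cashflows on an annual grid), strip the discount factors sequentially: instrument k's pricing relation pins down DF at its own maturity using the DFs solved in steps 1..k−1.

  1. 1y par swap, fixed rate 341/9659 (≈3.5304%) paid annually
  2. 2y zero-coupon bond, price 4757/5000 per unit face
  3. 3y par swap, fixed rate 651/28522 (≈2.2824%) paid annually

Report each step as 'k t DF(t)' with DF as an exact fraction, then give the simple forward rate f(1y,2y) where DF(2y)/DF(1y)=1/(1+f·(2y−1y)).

step 1 [1y] swap r/1=341/9659: DF=(1 − 341/9659·(0))/(1+341/9659) = 9659/10000 ≈ 0.965900
step 2 [2y] zero: DF = P = 4757/5000 ≈ 0.951400
step 3 [3y] swap r/1=651/28522: DF=(1 − 651/28522·(0.965900+0.951400))/(1+651/28522) = 9349/10000 ≈ 0.934900

1 1 9659/10000
2 2 4757/5000
3 3 9349/10000
f(1y,2y) = ((9659/10000)/(4757/5000) − 1)/(1) = 145/9514 ≈ 1.5241%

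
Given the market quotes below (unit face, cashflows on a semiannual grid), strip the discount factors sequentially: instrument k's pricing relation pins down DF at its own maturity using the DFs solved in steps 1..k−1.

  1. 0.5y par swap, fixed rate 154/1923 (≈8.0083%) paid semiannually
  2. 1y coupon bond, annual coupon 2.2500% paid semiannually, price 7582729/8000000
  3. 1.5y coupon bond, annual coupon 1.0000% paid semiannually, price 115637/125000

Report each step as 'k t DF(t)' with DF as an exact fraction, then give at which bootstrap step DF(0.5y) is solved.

step 1 [0.5y] swap r/2=77/1923: DF=(1 − 77/1923·(0))/(1+77/1923) = 1923/2000 ≈ 0.961500
step 2 [1y] bond c/2=9/800: DF=(7582729/8000000 − 9/800·(0.961500))/(1+9/800) = 4633/5000 ≈ 0.926600
step 3 [1.5y] bond c/2=1/200: DF=(115637/125000 − 1/200·(0.961500+0.926600))/(1+1/200) = 9111/10000 ≈ 0.911100

1 1/2 1923/2000
2 1 4633/5000
3 3/2 9111/10000
DF(0.5y) is solved at step 1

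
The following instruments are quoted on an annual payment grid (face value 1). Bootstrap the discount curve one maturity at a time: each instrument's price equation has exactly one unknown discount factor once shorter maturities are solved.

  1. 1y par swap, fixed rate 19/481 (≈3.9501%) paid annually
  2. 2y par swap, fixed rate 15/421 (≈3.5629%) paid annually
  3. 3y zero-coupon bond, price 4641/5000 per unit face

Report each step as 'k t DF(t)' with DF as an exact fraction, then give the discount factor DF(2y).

step 1 [1y] swap r/1=19/481: DF=(1 − 19/481·(0))/(1+19/481) = 481/500 ≈ 0.962000
step 2 [2y] swap r/1=15/421: DF=(1 − 15/421·(0.962000))/(1+15/421) = 373/400 ≈ 0.932500
step 3 [3y] zero: DF = P = 4641/5000 ≈ 0.928200

1 1 481/500
2 2 373/400
3 3 4641/5000
DF(2y) = 373/400 ≈ 0.932500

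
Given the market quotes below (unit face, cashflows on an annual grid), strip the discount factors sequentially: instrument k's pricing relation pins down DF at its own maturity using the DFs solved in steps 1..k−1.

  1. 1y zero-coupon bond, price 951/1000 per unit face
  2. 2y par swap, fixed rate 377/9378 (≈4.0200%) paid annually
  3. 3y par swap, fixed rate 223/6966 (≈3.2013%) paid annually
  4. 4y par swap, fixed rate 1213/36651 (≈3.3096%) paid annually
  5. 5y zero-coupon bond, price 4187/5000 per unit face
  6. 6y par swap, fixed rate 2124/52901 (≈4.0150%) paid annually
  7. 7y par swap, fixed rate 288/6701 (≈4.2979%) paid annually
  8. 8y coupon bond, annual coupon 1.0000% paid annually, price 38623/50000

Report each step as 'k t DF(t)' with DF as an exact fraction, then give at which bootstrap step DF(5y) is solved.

1 1 951/1000
2 2 4623/5000
3 3 2277/2500
4 4 8787/10000
5 5 4187/5000
6 6 1969/2500
7 7 463/625
8 8 7051/10000
DF(5y) is solved at step 5

step 1 [1y] zero: DF = P = 951/1000 ≈ 0.951000
step 2 [2y] swap r/1=377/9378: DF=(1 − 377/9378·(0.951000))/(1+377/9378) = 4623/5000 ≈ 0.924600
step 3 [3y] swap r/1=223/6966: DF=(1 − 223/6966·(0.951000+0.924600))/(1+223/6966) = 2277/2500 ≈ 0.910800
step 4 [4y] swap r/1=1213/36651: DF=(1 − 1213/36651·(0.951000+0.924600+0.910800))/(1+1213/36651) = 8787/10000 ≈ 0.878700
step 5 [5y] zero: DF = P = 4187/5000 ≈ 0.837400
step 6 [6y] swap r/1=2124/52901: DF=(1 − 2124/52901·(0.951000+0.924600+0.910800+0.878700+0.837400))/(1+2124/52901) = 1969/2500 ≈ 0.787600
step 7 [7y] swap r/1=288/6701: DF=(1 − 288/6701·(0.951000+0.924600+0.910800+0.878700+0.837400+0.787600))/(1+288/6701) = 463/625 ≈ 0.740800
step 8 [8y] bond c/1=1/100: DF=(38623/50000 − 1/100·(0.951000+0.924600+0.910800+0.878700+0.837400+0.787600+0.740800))/(1+1/100) = 7051/10000 ≈ 0.705100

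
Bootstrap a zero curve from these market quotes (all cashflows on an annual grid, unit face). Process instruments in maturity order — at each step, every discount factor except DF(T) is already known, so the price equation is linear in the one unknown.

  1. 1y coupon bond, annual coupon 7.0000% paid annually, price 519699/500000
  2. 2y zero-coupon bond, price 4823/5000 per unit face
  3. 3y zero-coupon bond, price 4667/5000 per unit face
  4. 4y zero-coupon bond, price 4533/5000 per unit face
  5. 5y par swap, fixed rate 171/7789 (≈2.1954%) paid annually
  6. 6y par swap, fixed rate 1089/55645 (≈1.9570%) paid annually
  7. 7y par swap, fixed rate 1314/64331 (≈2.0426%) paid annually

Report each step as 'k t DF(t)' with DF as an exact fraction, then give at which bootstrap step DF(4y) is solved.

1 1 4857/5000
2 2 4823/5000
3 3 4667/5000
4 4 4533/5000
5 5 4487/5000
6 6 8911/10000
7 7 4343/5000
DF(4y) is solved at step 4

step 1 [1y] bond c/1=7/100: DF=(519699/500000 − 7/100·(0))/(1+7/100) = 4857/5000 ≈ 0.971400
step 2 [2y] zero: DF = P = 4823/5000 ≈ 0.964600
step 3 [3y] zero: DF = P = 4667/5000 ≈ 0.933400
step 4 [4y] zero: DF = P = 4533/5000 ≈ 0.906600
step 5 [5y] swap r/1=171/7789: DF=(1 − 171/7789·(0.971400+0.964600+0.933400+0.906600))/(1+171/7789) = 4487/5000 ≈ 0.897400
step 6 [6y] swap r/1=1089/55645: DF=(1 − 1089/55645·(0.971400+0.964600+0.933400+0.906600+0.897400))/(1+1089/55645) = 8911/10000 ≈ 0.891100
step 7 [7y] swap r/1=1314/64331: DF=(1 − 1314/64331·(0.971400+0.964600+0.933400+0.906600+0.897400+0.891100))/(1+1314/64331) = 4343/5000 ≈ 0.868600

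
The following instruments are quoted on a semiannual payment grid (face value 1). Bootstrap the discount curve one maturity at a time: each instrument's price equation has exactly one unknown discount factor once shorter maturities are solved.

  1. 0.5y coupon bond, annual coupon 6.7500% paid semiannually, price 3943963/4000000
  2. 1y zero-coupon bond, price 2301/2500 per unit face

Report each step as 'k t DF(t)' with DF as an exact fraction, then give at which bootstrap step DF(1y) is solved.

step 1 [0.5y] bond c/2=27/800: DF=(3943963/4000000 − 27/800·(0))/(1+27/800) = 4769/5000 ≈ 0.953800
step 2 [1y] zero: DF = P = 2301/2500 ≈ 0.920400

1 1/2 4769/5000
2 1 2301/2500
DF(1y) is solved at step 2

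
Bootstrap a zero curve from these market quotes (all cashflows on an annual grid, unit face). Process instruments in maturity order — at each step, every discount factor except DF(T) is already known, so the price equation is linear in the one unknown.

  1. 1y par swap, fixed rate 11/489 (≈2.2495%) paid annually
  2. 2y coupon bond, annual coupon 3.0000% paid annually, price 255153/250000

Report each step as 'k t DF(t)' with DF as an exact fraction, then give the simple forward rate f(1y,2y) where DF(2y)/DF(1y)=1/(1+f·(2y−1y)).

step 1 [1y] swap r/1=11/489: DF=(1 − 11/489·(0))/(1+11/489) = 489/500 ≈ 0.978000
step 2 [2y] bond c/1=3/100: DF=(255153/250000 − 3/100·(0.978000))/(1+3/100) = 1203/1250 ≈ 0.962400

1 1 489/500
2 2 1203/1250
f(1y,2y) = ((489/500)/(1203/1250) − 1)/(1) = 13/802 ≈ 1.6209%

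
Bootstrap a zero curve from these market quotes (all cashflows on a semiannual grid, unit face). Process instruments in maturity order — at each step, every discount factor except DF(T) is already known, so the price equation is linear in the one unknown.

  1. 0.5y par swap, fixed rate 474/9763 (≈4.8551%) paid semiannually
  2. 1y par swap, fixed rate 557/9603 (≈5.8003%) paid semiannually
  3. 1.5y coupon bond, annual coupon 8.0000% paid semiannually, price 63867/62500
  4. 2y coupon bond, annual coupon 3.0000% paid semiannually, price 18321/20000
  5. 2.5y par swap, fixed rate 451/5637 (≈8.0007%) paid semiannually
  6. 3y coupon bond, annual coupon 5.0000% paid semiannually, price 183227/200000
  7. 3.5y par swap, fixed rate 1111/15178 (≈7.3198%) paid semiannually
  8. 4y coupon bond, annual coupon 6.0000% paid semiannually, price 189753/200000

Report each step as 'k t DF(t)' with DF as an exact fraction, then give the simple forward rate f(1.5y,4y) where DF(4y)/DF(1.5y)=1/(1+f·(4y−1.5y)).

1 1/2 9763/10000
2 1 9443/10000
3 3/2 9087/10000
4 2 8607/10000
5 5/2 2049/2500
6 3 3919/5000
7 7/2 3889/5000
8 4 7443/10000
f(1.5y,4y) = ((9087/10000)/(7443/10000) − 1)/(5/2) = 1096/12405 ≈ 8.8351%

step 1 [0.5y] swap r/2=237/9763: DF=(1 − 237/9763·(0))/(1+237/9763) = 9763/10000 ≈ 0.976300
step 2 [1y] swap r/2=557/19206: DF=(1 − 557/19206·(0.976300))/(1+557/19206) = 9443/10000 ≈ 0.944300
step 3 [1.5y] bond c/2=1/25: DF=(63867/62500 − 1/25·(0.976300+0.944300))/(1+1/25) = 9087/10000 ≈ 0.908700
step 4 [2y] bond c/2=3/200: DF=(18321/20000 − 3/200·(0.976300+0.944300+0.908700))/(1+3/200) = 8607/10000 ≈ 0.860700
step 5 [2.5y] swap r/2=451/11274: DF=(1 − 451/11274·(0.976300+0.944300+0.908700+0.860700))/(1+451/11274) = 2049/2500 ≈ 0.819600
step 6 [3y] bond c/2=1/40: DF=(183227/200000 − 1/40·(0.976300+0.944300+0.908700+0.860700+0.819600))/(1+1/40) = 3919/5000 ≈ 0.783800
step 7 [3.5y] swap r/2=1111/30356: DF=(1 − 1111/30356·(0.976300+0.944300+0.908700+0.860700+0.819600+0.783800))/(1+1111/30356) = 3889/5000 ≈ 0.777800
step 8 [4y] bond c/2=3/100: DF=(189753/200000 − 3/100·(0.976300+0.944300+0.908700+0.860700+0.819600+0.783800+0.777800))/(1+3/100) = 7443/10000 ≈ 0.744300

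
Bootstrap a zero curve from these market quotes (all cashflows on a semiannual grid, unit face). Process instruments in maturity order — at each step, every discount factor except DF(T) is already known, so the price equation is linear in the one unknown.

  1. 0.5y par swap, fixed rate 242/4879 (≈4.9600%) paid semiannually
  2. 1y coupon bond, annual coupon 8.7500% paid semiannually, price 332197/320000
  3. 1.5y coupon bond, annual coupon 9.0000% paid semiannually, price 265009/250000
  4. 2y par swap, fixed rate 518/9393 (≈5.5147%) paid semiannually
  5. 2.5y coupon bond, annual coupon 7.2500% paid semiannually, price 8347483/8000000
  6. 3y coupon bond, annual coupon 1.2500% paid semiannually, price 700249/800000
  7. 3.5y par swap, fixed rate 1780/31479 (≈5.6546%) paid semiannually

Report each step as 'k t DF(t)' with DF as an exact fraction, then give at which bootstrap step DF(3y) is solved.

1 1/2 4879/5000
2 1 9537/10000
3 3/2 9313/10000
4 2 2241/2500
5 5/2 1751/2000
6 3 8411/10000
7 7/2 411/500
DF(3y) is solved at step 6

step 1 [0.5y] swap r/2=121/4879: DF=(1 − 121/4879·(0))/(1+121/4879) = 4879/5000 ≈ 0.975800
step 2 [1y] bond c/2=7/160: DF=(332197/320000 − 7/160·(0.975800))/(1+7/160) = 9537/10000 ≈ 0.953700
step 3 [1.5y] bond c/2=9/200: DF=(265009/250000 − 9/200·(0.975800+0.953700))/(1+9/200) = 9313/10000 ≈ 0.931300
step 4 [2y] swap r/2=259/9393: DF=(1 − 259/9393·(0.975800+0.953700+0.931300))/(1+259/9393) = 2241/2500 ≈ 0.896400
step 5 [2.5y] bond c/2=29/800: DF=(8347483/8000000 − 29/800·(0.975800+0.953700+0.931300+0.896400))/(1+29/800) = 1751/2000 ≈ 0.875500
step 6 [3y] bond c/2=1/160: DF=(700249/800000 − 1/160·(0.975800+0.953700+0.931300+0.896400+0.875500))/(1+1/160) = 8411/10000 ≈ 0.841100
step 7 [3.5y] swap r/2=890/31479: DF=(1 − 890/31479·(0.975800+0.953700+0.931300+0.896400+0.875500+0.841100))/(1+890/31479) = 411/500 ≈ 0.822000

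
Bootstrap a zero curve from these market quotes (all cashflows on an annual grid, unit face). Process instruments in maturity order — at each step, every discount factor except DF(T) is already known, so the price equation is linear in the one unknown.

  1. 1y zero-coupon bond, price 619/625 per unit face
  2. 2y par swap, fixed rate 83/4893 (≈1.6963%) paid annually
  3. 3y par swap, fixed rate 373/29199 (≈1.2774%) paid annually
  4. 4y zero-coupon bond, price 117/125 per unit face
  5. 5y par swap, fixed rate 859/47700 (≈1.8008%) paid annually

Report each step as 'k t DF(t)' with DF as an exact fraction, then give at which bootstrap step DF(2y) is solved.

1 1 619/625
2 2 2417/2500
3 3 9627/10000
4 4 117/125
5 5 9141/10000
DF(2y) is solved at step 2

step 1 [1y] zero: DF = P = 619/625 ≈ 0.990400
step 2 [2y] swap r/1=83/4893: DF=(1 − 83/4893·(0.990400))/(1+83/4893) = 2417/2500 ≈ 0.966800
step 3 [3y] swap r/1=373/29199: DF=(1 − 373/29199·(0.990400+0.966800))/(1+373/29199) = 9627/10000 ≈ 0.962700
step 4 [4y] zero: DF = P = 117/125 ≈ 0.936000
step 5 [5y] swap r/1=859/47700: DF=(1 − 859/47700·(0.990400+0.966800+0.962700+0.936000))/(1+859/47700) = 9141/10000 ≈ 0.914100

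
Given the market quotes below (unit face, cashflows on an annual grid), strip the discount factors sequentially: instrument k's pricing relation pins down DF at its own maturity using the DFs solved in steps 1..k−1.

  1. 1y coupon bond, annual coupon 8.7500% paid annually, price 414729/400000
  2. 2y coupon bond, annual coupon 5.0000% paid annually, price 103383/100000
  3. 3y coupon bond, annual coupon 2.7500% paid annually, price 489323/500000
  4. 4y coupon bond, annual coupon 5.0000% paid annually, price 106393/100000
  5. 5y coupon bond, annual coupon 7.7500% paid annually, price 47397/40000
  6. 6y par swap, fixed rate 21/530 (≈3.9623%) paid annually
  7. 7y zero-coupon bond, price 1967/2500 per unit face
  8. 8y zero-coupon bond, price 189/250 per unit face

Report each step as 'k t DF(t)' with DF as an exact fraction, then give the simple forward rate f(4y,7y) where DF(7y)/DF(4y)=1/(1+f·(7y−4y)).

1 1 4767/5000
2 2 587/625
3 3 4509/5000
4 4 4401/5000
5 5 4177/5000
6 6 79/100
7 7 1967/2500
8 8 189/250
f(4y,7y) = ((4401/5000)/(1967/2500) − 1)/(3) = 467/11802 ≈ 3.9570%

step 1 [1y] bond c/1=7/80: DF=(414729/400000 − 7/80·(0))/(1+7/80) = 4767/5000 ≈ 0.953400
step 2 [2y] bond c/1=1/20: DF=(103383/100000 − 1/20·(0.953400))/(1+1/20) = 587/625 ≈ 0.939200
step 3 [3y] bond c/1=11/400: DF=(489323/500000 − 11/400·(0.953400+0.939200))/(1+11/400) = 4509/5000 ≈ 0.901800
step 4 [4y] bond c/1=1/20: DF=(106393/100000 − 1/20·(0.953400+0.939200+0.901800))/(1+1/20) = 4401/5000 ≈ 0.880200
step 5 [5y] bond c/1=31/400: DF=(47397/40000 − 31/400·(0.953400+0.939200+0.901800+0.880200))/(1+31/400) = 4177/5000 ≈ 0.835400
step 6 [6y] swap r/1=21/530: DF=(1 − 21/530·(0.953400+0.939200+0.901800+0.880200+0.835400))/(1+21/530) = 79/100 ≈ 0.790000
step 7 [7y] zero: DF = P = 1967/2500 ≈ 0.786800
step 8 [8y] zero: DF = P = 189/250 ≈ 0.756000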